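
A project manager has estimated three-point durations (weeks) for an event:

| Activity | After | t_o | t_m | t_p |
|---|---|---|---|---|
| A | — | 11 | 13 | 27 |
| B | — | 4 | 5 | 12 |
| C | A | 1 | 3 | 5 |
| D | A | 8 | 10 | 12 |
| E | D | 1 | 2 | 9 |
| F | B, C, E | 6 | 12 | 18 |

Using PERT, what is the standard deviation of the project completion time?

te_A = (11 + 4·13 + 27)/6 = 90/6 = 15; σ²_A = ((27−11)/6)² = 7.111
te_B = (4 + 4·5 + 12)/6 = 36/6 = 6; σ²_B = ((12−4)/6)² = 1.778
te_C = (1 + 4·3 + 5)/6 = 18/6 = 3; σ²_C = ((5−1)/6)² = 0.444
te_D = (8 + 4·10 + 12)/6 = 60/6 = 10; σ²_D = ((12−8)/6)² = 0.444
te_E = (1 + 4·2 + 9)/6 = 18/6 = 3; σ²_E = ((9−1)/6)² = 1.778
te_F = (6 + 4·12 + 18)/6 = 72/6 = 12; σ²_F = ((18−6)/6)² = 4.000

Forward pass:
ES_A = 0; EF_A = 15
ES_B = 0; EF_B = 6
ES_C = 15; EF_C = 15+3 = 18
ES_D = 15; EF_D = 15+10 = 25
ES_E = 25; EF_E = 25+3 = 28
ES_F = max(EF_B=6, EF_C=18, EF_E=28) = 28; EF_F = 28+12 = 40
Expected project duration μ = 40 weeks. Critical path: A → D → E → F.

Variance along critical path = 7.111 + 0.444 + 1.778 + 4.000 = 13.333
σ = √13.333 = 3.651 weeks

3.65 weeks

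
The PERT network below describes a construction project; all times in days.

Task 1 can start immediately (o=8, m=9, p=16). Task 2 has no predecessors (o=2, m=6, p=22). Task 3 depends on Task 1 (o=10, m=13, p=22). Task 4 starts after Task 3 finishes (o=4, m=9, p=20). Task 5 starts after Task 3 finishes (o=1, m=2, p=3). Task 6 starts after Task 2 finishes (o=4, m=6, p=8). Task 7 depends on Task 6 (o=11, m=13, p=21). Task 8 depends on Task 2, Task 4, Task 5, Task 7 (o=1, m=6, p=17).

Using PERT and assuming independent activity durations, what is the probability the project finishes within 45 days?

te_Task 1 = (8 + 4·9 + 16)/6 = 60/6 = 10; σ²_Task 1 = ((16−8)/6)² = 1.778
te_Task 2 = (2 + 4·6 + 22)/6 = 48/6 = 8; σ²_Task 2 = ((22−2)/6)² = 11.111
te_Task 3 = (10 + 4·13 + 22)/6 = 84/6 = 14; σ²_Task 3 = ((22−10)/6)² = 4.000
te_Task 4 = (4 + 4·9 + 20)/6 = 60/6 = 10; σ²_Task 4 = ((20−4)/6)² = 7.111
te_Task 5 = (1 + 4·2 + 3)/6 = 12/6 = 2; σ²_Task 5 = ((3−1)/6)² = 0.111
te_Task 6 = (4 + 4·6 + 8)/6 = 36/6 = 6; σ²_Task 6 = ((8−4)/6)² = 0.444
te_Task 7 = (11 + 4·13 + 21)/6 = 84/6 = 14; σ²_Task 7 = ((21−11)/6)² = 2.778
te_Task 8 = (1 + 4·6 + 17)/6 = 42/6 = 7; σ²_Task 8 = ((17−1)/6)² = 7.111

Forward pass:
ES_Task 1 = 0; EF_Task 1 = 10
ES_Task 2 = 0; EF_Task 2 = 8
ES_Task 3 = 10; EF_Task 3 = 10+14 = 24
ES_Task 4 = 24; EF_Task 4 = 24+10 = 34
ES_Task 5 = 24; EF_Task 5 = 24+2 = 26
ES_Task 6 = 8; EF_Task 6 = 8+6 = 14
ES_Task 7 = 14; EF_Task 7 = 14+14 = 28
ES_Task 8 = max(EF_Task 2=8, EF_Task 4=34, EF_Task 5=26, EF_Task 7=28) = 34; EF_Task 8 = 34+7 = 41
Expected project duration μ = 41 days. Critical path: Task 1 → Task 3 → Task 4 → Task 8.

Variance along critical path = 1.778 + 4.000 + 7.111 + 7.111 = 20.000; σ = √20.000 = 4.472 days.
Z = (45 − 41) / 4.472 = 0.894
P(T ≤ 45) = Φ(0.894) ≈ 0.814

0.814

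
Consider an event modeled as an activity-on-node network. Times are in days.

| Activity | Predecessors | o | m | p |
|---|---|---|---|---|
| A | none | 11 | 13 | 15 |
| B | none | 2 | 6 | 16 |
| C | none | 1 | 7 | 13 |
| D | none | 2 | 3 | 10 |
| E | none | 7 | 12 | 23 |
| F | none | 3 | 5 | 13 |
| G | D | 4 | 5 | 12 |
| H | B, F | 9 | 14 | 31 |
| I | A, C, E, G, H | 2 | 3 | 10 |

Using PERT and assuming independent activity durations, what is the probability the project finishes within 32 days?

te_A = (11 + 4·13 + 15)/6 = 78/6 = 13; σ²_A = ((15−11)/6)² = 0.444
te_B = (2 + 4·6 + 16)/6 = 42/6 = 7; σ²_B = ((16−2)/6)² = 5.444
te_C = (1 + 4·7 + 13)/6 = 42/6 = 7; σ²_C = ((13−1)/6)² = 4.000
te_D = (2 + 4·3 + 10)/6 = 24/6 = 4; σ²_D = ((10−2)/6)² = 1.778
te_E = (7 + 4·12 + 23)/6 = 78/6 = 13; σ²_E = ((23−7)/6)² = 7.111
te_F = (3 + 4·5 + 13)/6 = 36/6 = 6; σ²_F = ((13−3)/6)² = 2.778
te_G = (4 + 4·5 + 12)/6 = 36/6 = 6; σ²_G = ((12−4)/6)² = 1.778
te_H = (9 + 4·14 + 31)/6 = 96/6 = 16; σ²_H = ((31−9)/6)² = 13.444
te_I = (2 + 4·3 + 10)/6 = 24/6 = 4; σ²_I = ((10−2)/6)² = 1.778

Forward pass:
ES_A = 0; EF_A = 13
ES_B = 0; EF_B = 7
ES_C = 0; EF_C = 7
ES_D = 0; EF_D = 4
ES_E = 0; EF_E = 13
ES_F = 0; EF_F = 6
ES_G = 4; EF_G = 4+6 = 10
ES_H = max(EF_B=7, EF_F=6) = 7; EF_H = 7+16 = 23
ES_I = max(EF_A=13, EF_C=7, EF_E=13, EF_G=10, EF_H=23) = 23; EF_I = 23+4 = 27
Expected project duration μ = 27 days. Critical path: B → H → I.

Variance along critical path = 5.444 + 13.444 + 1.778 = 20.667; σ = √20.667 = 4.546 days.
Z = (32 − 27) / 4.546 = 1.100
P(T ≤ 32) = Φ(1.100) ≈ 0.864

0.864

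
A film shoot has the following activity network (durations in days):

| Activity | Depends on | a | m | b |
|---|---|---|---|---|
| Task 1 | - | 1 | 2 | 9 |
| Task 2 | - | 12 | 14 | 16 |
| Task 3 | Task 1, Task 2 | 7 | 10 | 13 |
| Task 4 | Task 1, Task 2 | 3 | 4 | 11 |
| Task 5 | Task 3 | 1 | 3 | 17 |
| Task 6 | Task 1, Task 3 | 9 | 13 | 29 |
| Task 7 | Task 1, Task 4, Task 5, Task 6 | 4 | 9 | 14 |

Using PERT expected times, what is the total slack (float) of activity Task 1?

11 days

te_Task 1 = (1 + 4·2 + 9)/6 = 18/6 = 3
te_Task 2 = (12 + 4·14 + 16)/6 = 84/6 = 14
te_Task 3 = (7 + 4·10 + 13)/6 = 60/6 = 10
te_Task 4 = (3 + 4·4 + 11)/6 = 30/6 = 5
te_Task 5 = (1 + 4·3 + 17)/6 = 30/6 = 5
te_Task 6 = (9 + 4·13 + 29)/6 = 90/6 = 15
te_Task 7 = (4 + 4·9 + 14)/6 = 54/6 = 9

Forward pass:
ES_Task 1 = 0; EF_Task 1 = 3
ES_Task 2 = 0; EF_Task 2 = 14
ES_Task 3 = max(EF_Task 1=3, EF_Task 2=14) = 14; EF_Task 3 = 14+10 = 24
ES_Task 4 = max(EF_Task 1=3, EF_Task 2=14) = 14; EF_Task 4 = 14+5 = 19
ES_Task 5 = 24; EF_Task 5 = 24+5 = 29
ES_Task 6 = max(EF_Task 1=3, EF_Task 3=24) = 24; EF_Task 6 = 24+15 = 39
ES_Task 7 = max(EF_Task 1=3, EF_Task 4=19, EF_Task 5=29, EF_Task 6=39) = 39; EF_Task 7 = 39+9 = 48
Expected project duration μ = 48 days. Critical path: Task 2 → Task 3 → Task 6 → Task 7.

Backward pass:
LF_Task 7 = 48; LS_Task 7 = 48−9 = 39
LF_Task 6 = LS_Task 7 = 39; LS_Task 6 = 39−15 = 24
LF_Task 5 = LS_Task 7 = 39; LS_Task 5 = 39−5 = 34
LF_Task 4 = LS_Task 7 = 39; LS_Task 4 = 39−5 = 34
LF_Task 3 = min(LS_Task 5=34, LS_Task 6=24) = 24; LS_Task 3 = 24−10 = 14
LF_Task 2 = min(LS_Task 3=14, LS_Task 4=34) = 14; LS_Task 2 = 14−14 = 0
LF_Task 1 = min(LS_Task 3=14, LS_Task 4=34, LS_Task 6=24, LS_Task 7=39) = 14; LS_Task 1 = 14−3 = 11
Slack_Task 1 = LS_Task 1 − ES_Task 1 = 11 − 0 = 11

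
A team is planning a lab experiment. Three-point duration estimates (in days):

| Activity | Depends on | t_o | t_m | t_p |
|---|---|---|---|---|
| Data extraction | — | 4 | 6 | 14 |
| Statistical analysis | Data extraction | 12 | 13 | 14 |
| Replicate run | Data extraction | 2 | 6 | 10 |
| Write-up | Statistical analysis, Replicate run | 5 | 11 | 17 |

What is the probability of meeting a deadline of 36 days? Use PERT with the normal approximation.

te_Data extraction = (4 + 4·6 + 14)/6 = 42/6 = 7; σ²_Data extraction = ((14−4)/6)² = 2.778
te_Statistical analysis = (12 + 4·13 + 14)/6 = 78/6 = 13; σ²_Statistical analysis = ((14−12)/6)² = 0.111
te_Replicate run = (2 + 4·6 + 10)/6 = 36/6 = 6; σ²_Replicate run = ((10−2)/6)² = 1.778
te_Write-up = (5 + 4·11 + 17)/6 = 66/6 = 11; σ²_Write-up = ((17−5)/6)² = 4.000

Forward pass:
ES_Data extraction = 0; EF_Data extraction = 7
ES_Statistical analysis = 7; EF_Statistical analysis = 7+13 = 20
ES_Replicate run = 7; EF_Replicate run = 7+6 = 13
ES_Write-up = max(EF_Statistical analysis=20, EF_Replicate run=13) = 20; EF_Write-up = 20+11 = 31
Expected project duration μ = 31 days. Critical path: Data extraction → Statistical analysis → Write-up.

Variance along critical path = 2.778 + 0.111 + 4.000 = 6.889; σ = √6.889 = 2.625 days.
Z = (36 − 31) / 2.625 = 1.905
P(T ≤ 36) = Φ(1.905) ≈ 0.972

0.972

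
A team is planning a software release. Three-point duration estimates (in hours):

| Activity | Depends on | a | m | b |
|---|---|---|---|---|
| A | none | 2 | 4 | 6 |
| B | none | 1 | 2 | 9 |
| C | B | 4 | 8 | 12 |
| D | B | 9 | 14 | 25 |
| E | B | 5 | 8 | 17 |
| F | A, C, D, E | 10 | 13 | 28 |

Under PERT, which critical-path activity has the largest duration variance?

F

te_A = (2 + 4·4 + 6)/6 = 24/6 = 4; σ²_A = ((6−2)/6)² = 0.444
te_B = (1 + 4·2 + 9)/6 = 18/6 = 3; σ²_B = ((9−1)/6)² = 1.778
te_C = (4 + 4·8 + 12)/6 = 48/6 = 8; σ²_C = ((12−4)/6)² = 1.778
te_D = (9 + 4·14 + 25)/6 = 90/6 = 15; σ²_D = ((25−9)/6)² = 7.111
te_E = (5 + 4·8 + 17)/6 = 54/6 = 9; σ²_E = ((17−5)/6)² = 4.000
te_F = (10 + 4·13 + 28)/6 = 90/6 = 15; σ²_F = ((28−10)/6)² = 9.000

Forward pass:
ES_A = 0; EF_A = 4
ES_B = 0; EF_B = 3
ES_C = 3; EF_C = 3+8 = 11
ES_D = 3; EF_D = 3+15 = 18
ES_E = 3; EF_E = 3+9 = 12
ES_F = max(EF_A=4, EF_C=11, EF_D=18, EF_E=12) = 18; EF_F = 18+15 = 33
Expected project duration μ = 33 hours. Critical path: B → D → F.

Variances on critical path: σ²_B=1.778, σ²_D=7.111, σ²_F=9.000.
Largest is σ²_F = 9.000.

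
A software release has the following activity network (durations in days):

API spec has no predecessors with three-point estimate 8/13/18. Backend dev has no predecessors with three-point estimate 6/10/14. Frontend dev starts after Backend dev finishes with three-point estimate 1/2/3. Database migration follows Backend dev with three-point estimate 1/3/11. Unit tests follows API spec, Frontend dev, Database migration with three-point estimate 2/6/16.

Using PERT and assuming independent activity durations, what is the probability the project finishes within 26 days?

te_API spec = (8 + 4·13 + 18)/6 = 78/6 = 13; σ²_API spec = ((18−8)/6)² = 2.778
te_Backend dev = (6 + 4·10 + 14)/6 = 60/6 = 10; σ²_Backend dev = ((14−6)/6)² = 1.778
te_Frontend dev = (1 + 4·2 + 3)/6 = 12/6 = 2; σ²_Frontend dev = ((3−1)/6)² = 0.111
te_Database migration = (1 + 4·3 + 11)/6 = 24/6 = 4; σ²_Database migration = ((11−1)/6)² = 2.778
te_Unit tests = (2 + 4·6 + 16)/6 = 42/6 = 7; σ²_Unit tests = ((16−2)/6)² = 5.444

Forward pass:
ES_API spec = 0; EF_API spec = 13
ES_Backend dev = 0; EF_Backend dev = 10
ES_Frontend dev = 10; EF_Frontend dev = 10+2 = 12
ES_Database migration = 10; EF_Database migration = 10+4 = 14
ES_Unit tests = max(EF_API spec=13, EF_Frontend dev=12, EF_Database migration=14) = 14; EF_Unit tests = 14+7 = 21
Expected project duration μ = 21 days. Critical path: Backend dev → Database migration → Unit tests.

Variance along critical path = 1.778 + 2.778 + 5.444 = 10.000; σ = √10.000 = 3.162 days.
Z = (26 − 21) / 3.162 = 1.581
P(T ≤ 26) = Φ(1.581) ≈ 0.943

0.943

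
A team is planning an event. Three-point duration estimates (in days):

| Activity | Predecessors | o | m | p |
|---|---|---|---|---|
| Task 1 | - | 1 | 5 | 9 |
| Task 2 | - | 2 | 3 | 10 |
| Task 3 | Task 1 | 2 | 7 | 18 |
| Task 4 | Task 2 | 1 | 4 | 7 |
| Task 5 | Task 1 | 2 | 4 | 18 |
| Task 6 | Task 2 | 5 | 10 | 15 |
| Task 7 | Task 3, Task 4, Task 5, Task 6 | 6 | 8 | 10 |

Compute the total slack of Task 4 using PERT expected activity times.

6 days

te_Task 1 = (1 + 4·5 + 9)/6 = 30/6 = 5
te_Task 2 = (2 + 4·3 + 10)/6 = 24/6 = 4
te_Task 3 = (2 + 4·7 + 18)/6 = 48/6 = 8
te_Task 4 = (1 + 4·4 + 7)/6 = 24/6 = 4
te_Task 5 = (2 + 4·4 + 18)/6 = 36/6 = 6
te_Task 6 = (5 + 4·10 + 15)/6 = 60/6 = 10
te_Task 7 = (6 + 4·8 + 10)/6 = 48/6 = 8

Forward pass:
ES_Task 1 = 0; EF_Task 1 = 5
ES_Task 2 = 0; EF_Task 2 = 4
ES_Task 3 = 5; EF_Task 3 = 5+8 = 13
ES_Task 4 = 4; EF_Task 4 = 4+4 = 8
ES_Task 5 = 5; EF_Task 5 = 5+6 = 11
ES_Task 6 = 4; EF_Task 6 = 4+10 = 14
ES_Task 7 = max(EF_Task 3=13, EF_Task 4=8, EF_Task 5=11, EF_Task 6=14) = 14; EF_Task 7 = 14+8 = 22
Expected project duration μ = 22 days. Critical path: Task 2 → Task 6 → Task 7.

Backward pass:
LF_Task 7 = 22; LS_Task 7 = 22−8 = 14
LF_Task 6 = LS_Task 7 = 14; LS_Task 6 = 14−10 = 4
LF_Task 5 = LS_Task 7 = 14; LS_Task 5 = 14−6 = 8
LF_Task 4 = LS_Task 7 = 14; LS_Task 4 = 14−4 = 10
LF_Task 3 = LS_Task 7 = 14; LS_Task 3 = 14−8 = 6
LF_Task 2 = min(LS_Task 4=10, LS_Task 6=4) = 4; LS_Task 2 = 4−4 = 0
LF_Task 1 = min(LS_Task 3=6, LS_Task 5=8) = 6; LS_Task 1 = 6−5 = 1
Slack_Task 4 = LS_Task 4 − ES_Task 4 = 10 − 4 = 6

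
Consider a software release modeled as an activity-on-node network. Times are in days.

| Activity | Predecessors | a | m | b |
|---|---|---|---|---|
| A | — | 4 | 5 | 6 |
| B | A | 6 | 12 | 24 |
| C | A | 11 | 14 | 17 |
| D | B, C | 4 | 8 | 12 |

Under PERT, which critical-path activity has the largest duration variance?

D

te_A = (4 + 4·5 + 6)/6 = 30/6 = 5; σ²_A = ((6−4)/6)² = 0.111
te_B = (6 + 4·12 + 24)/6 = 78/6 = 13; σ²_B = ((24−6)/6)² = 9.000
te_C = (11 + 4·14 + 17)/6 = 84/6 = 14; σ²_C = ((17−11)/6)² = 1.000
te_D = (4 + 4·8 + 12)/6 = 48/6 = 8; σ²_D = ((12−4)/6)² = 1.778

Forward pass:
ES_A = 0; EF_A = 5
ES_B = 5; EF_B = 5+13 = 18
ES_C = 5; EF_C = 5+14 = 19
ES_D = max(EF_B=18, EF_C=19) = 19; EF_D = 19+8 = 27
Expected project duration μ = 27 days. Critical path: A → C → D.

Variances on critical path: σ²_A=0.111, σ²_C=1.000, σ²_D=1.778.
Largest is σ²_D = 1.778.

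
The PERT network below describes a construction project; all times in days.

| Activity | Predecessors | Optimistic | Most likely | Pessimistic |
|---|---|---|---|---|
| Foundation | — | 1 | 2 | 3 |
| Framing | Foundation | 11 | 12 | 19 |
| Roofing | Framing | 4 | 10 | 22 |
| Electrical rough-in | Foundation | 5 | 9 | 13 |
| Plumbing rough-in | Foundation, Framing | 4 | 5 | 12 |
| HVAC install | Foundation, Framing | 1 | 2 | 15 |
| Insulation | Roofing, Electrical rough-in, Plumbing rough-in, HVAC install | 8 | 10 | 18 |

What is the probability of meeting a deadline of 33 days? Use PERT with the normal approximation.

0.140

te_Foundation = (1 + 4·2 + 3)/6 = 12/6 = 2; σ²_Foundation = ((3−1)/6)² = 0.111
te_Framing = (11 + 4·12 + 19)/6 = 78/6 = 13; σ²_Framing = ((19−11)/6)² = 1.778
te_Roofing = (4 + 4·10 + 22)/6 = 66/6 = 11; σ²_Roofing = ((22−4)/6)² = 9.000
te_Electrical rough-in = (5 + 4·9 + 13)/6 = 54/6 = 9; σ²_Electrical rough-in = ((13−5)/6)² = 1.778
te_Plumbing rough-in = (4 + 4·5 + 12)/6 = 36/6 = 6; σ²_Plumbing rough-in = ((12−4)/6)² = 1.778
te_HVAC install = (1 + 4·2 + 15)/6 = 24/6 = 4; σ²_HVAC install = ((15−1)/6)² = 5.444
te_Insulation = (8 + 4·10 + 18)/6 = 66/6 = 11; σ²_Insulation = ((18−8)/6)² = 2.778

Forward pass:
ES_Foundation = 0; EF_Foundation = 2
ES_Framing = 2; EF_Framing = 2+13 = 15
ES_Roofing = 15; EF_Roofing = 15+11 = 26
ES_Electrical rough-in = 2; EF_Electrical rough-in = 2+9 = 11
ES_Plumbing rough-in = max(EF_Foundation=2, EF_Framing=15) = 15; EF_Plumbing rough-in = 15+6 = 21
ES_HVAC install = max(EF_Foundation=2, EF_Framing=15) = 15; EF_HVAC install = 15+4 = 19
ES_Insulation = max(EF_Roofing=26, EF_Electrical rough-in=11, EF_Plumbing rough-in=21, EF_HVAC install=19) = 26; EF_Insulation = 26+11 = 37
Expected project duration μ = 37 days. Critical path: Foundation → Framing → Roofing → Insulation.

Variance along critical path = 0.111 + 1.778 + 9.000 + 2.778 = 13.667; σ = √13.667 = 3.697 days.
Z = (33 − 37) / 3.697 = -1.082
P(T ≤ 33) = Φ(-1.082) ≈ 0.140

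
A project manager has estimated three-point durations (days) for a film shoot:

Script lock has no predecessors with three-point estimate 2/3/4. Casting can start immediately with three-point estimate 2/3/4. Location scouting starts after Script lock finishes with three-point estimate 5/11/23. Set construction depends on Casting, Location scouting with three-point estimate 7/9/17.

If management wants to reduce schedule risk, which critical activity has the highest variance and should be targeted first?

te_Script lock = (2 + 4·3 + 4)/6 = 18/6 = 3; σ²_Script lock = ((4−2)/6)² = 0.111
te_Casting = (2 + 4·3 + 4)/6 = 18/6 = 3; σ²_Casting = ((4−2)/6)² = 0.111
te_Location scouting = (5 + 4·11 + 23)/6 = 72/6 = 12; σ²_Location scouting = ((23−5)/6)² = 9.000
te_Set construction = (7 + 4·9 + 17)/6 = 60/6 = 10; σ²_Set construction = ((17−7)/6)² = 2.778

Forward pass:
ES_Script lock = 0; EF_Script lock = 3
ES_Casting = 0; EF_Casting = 3
ES_Location scouting = 3; EF_Location scouting = 3+12 = 15
ES_Set construction = max(EF_Casting=3, EF_Location scouting=15) = 15; EF_Set construction = 15+10 = 25
Expected project duration μ = 25 days. Critical path: Script lock → Location scouting → Set construction.

Variances on critical path: σ²_Script lock=0.111, σ²_Location scouting=9.000, σ²_Set construction=2.778.
Largest is σ²_Location scouting = 9.000.

Location scouting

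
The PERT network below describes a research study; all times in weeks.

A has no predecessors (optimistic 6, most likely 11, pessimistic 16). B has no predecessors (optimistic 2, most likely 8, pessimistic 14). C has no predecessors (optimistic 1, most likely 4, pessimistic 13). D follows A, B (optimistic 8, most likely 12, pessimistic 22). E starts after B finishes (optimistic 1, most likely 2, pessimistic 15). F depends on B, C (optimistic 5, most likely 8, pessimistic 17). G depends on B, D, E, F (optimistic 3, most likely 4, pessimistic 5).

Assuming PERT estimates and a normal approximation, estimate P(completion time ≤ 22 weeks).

0.019

te_A = (6 + 4·11 + 16)/6 = 66/6 = 11; σ²_A = ((16−6)/6)² = 2.778
te_B = (2 + 4·8 + 14)/6 = 48/6 = 8; σ²_B = ((14−2)/6)² = 4.000
te_C = (1 + 4·4 + 13)/6 = 30/6 = 5; σ²_C = ((13−1)/6)² = 4.000
te_D = (8 + 4·12 + 22)/6 = 78/6 = 13; σ²_D = ((22−8)/6)² = 5.444
te_E = (1 + 4·2 + 15)/6 = 24/6 = 4; σ²_E = ((15−1)/6)² = 5.444
te_F = (5 + 4·8 + 17)/6 = 54/6 = 9; σ²_F = ((17−5)/6)² = 4.000
te_G = (3 + 4·4 + 5)/6 = 24/6 = 4; σ²_G = ((5−3)/6)² = 0.111

Forward pass:
ES_A = 0; EF_A = 11
ES_B = 0; EF_B = 8
ES_C = 0; EF_C = 5
ES_D = max(EF_A=11, EF_B=8) = 11; EF_D = 11+13 = 24
ES_E = 8; EF_E = 8+4 = 12
ES_F = max(EF_B=8, EF_C=5) = 8; EF_F = 8+9 = 17
ES_G = max(EF_B=8, EF_D=24, EF_E=12, EF_F=17) = 24; EF_G = 24+4 = 28
Expected project duration μ = 28 weeks. Critical path: A → D → G.

Variance along critical path = 2.778 + 5.444 + 0.111 = 8.333; σ = √8.333 = 2.887 weeks.
Z = (22 − 28) / 2.887 = -2.078
P(T ≤ 22) = Φ(-2.078) ≈ 0.019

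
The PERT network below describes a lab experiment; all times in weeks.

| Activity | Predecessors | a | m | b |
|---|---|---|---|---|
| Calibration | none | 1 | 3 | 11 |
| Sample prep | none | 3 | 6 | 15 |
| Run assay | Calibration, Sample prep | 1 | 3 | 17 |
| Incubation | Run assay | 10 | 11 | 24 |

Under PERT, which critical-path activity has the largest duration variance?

Run assay

te_Calibration = (1 + 4·3 + 11)/6 = 24/6 = 4; σ²_Calibration = ((11−1)/6)² = 2.778
te_Sample prep = (3 + 4·6 + 15)/6 = 42/6 = 7; σ²_Sample prep = ((15−3)/6)² = 4.000
te_Run assay = (1 + 4·3 + 17)/6 = 30/6 = 5; σ²_Run assay = ((17−1)/6)² = 7.111
te_Incubation = (10 + 4·11 + 24)/6 = 78/6 = 13; σ²_Incubation = ((24−10)/6)² = 5.444

Forward pass:
ES_Calibration = 0; EF_Calibration = 4
ES_Sample prep = 0; EF_Sample prep = 7
ES_Run assay = max(EF_Calibration=4, EF_Sample prep=7) = 7; EF_Run assay = 7+5 = 12
ES_Incubation = 12; EF_Incubation = 12+13 = 25
Expected project duration μ = 25 weeks. Critical path: Sample prep → Run assay → Incubation.

Variances on critical path: σ²_Sample prep=4.000, σ²_Run assay=7.111, σ²_Incubation=5.444.
Largest is σ²_Run assay = 7.111.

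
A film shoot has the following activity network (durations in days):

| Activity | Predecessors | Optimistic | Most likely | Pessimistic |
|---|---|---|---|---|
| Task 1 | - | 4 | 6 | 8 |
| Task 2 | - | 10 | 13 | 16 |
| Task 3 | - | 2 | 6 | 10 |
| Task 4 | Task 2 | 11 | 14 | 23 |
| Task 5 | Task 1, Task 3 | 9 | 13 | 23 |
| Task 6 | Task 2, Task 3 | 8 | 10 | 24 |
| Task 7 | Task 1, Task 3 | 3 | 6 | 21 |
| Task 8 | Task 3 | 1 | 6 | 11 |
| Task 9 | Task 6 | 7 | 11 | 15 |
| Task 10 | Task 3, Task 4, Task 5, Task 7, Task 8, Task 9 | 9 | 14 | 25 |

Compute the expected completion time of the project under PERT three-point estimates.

51 days

te_Task 1 = (4 + 4·6 + 8)/6 = 36/6 = 6
te_Task 2 = (10 + 4·13 + 16)/6 = 78/6 = 13
te_Task 3 = (2 + 4·6 + 10)/6 = 36/6 = 6
te_Task 4 = (11 + 4·14 + 23)/6 = 90/6 = 15
te_Task 5 = (9 + 4·13 + 23)/6 = 84/6 = 14
te_Task 6 = (8 + 4·10 + 24)/6 = 72/6 = 12
te_Task 7 = (3 + 4·6 + 21)/6 = 48/6 = 8
te_Task 8 = (1 + 4·6 + 11)/6 = 36/6 = 6
te_Task 9 = (7 + 4·11 + 15)/6 = 66/6 = 11
te_Task 10 = (9 + 4·14 + 25)/6 = 90/6 = 15

Forward pass:
ES_Task 1 = 0; EF_Task 1 = 6
ES_Task 2 = 0; EF_Task 2 = 13
ES_Task 3 = 0; EF_Task 3 = 6
ES_Task 4 = 13; EF_Task 4 = 13+15 = 28
ES_Task 5 = max(EF_Task 1=6, EF_Task 3=6) = 6; EF_Task 5 = 6+14 = 20
ES_Task 6 = max(EF_Task 2=13, EF_Task 3=6) = 13; EF_Task 6 = 13+12 = 25
ES_Task 7 = max(EF_Task 1=6, EF_Task 3=6) = 6; EF_Task 7 = 6+8 = 14
ES_Task 8 = 6; EF_Task 8 = 6+6 = 12
ES_Task 9 = 25; EF_Task 9 = 25+11 = 36
ES_Task 10 = max(EF_Task 3=6, EF_Task 4=28, EF_Task 5=20, EF_Task 7=14, EF_Task 8=12, EF_Task 9=36) = 36; EF_Task 10 = 36+15 = 51
Expected project duration μ = 51 days. Critical path: Task 2 → Task 6 → Task 9 → Task 10.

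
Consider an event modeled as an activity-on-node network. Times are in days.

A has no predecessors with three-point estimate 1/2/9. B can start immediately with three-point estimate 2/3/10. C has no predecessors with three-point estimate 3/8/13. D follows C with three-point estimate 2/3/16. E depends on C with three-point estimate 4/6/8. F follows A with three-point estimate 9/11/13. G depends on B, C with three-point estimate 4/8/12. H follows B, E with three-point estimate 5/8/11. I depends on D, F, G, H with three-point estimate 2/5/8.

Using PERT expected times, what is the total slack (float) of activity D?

te_A = (1 + 4·2 + 9)/6 = 18/6 = 3
te_B = (2 + 4·3 + 10)/6 = 24/6 = 4
te_C = (3 + 4·8 + 13)/6 = 48/6 = 8
te_D = (2 + 4·3 + 16)/6 = 30/6 = 5
te_E = (4 + 4·6 + 8)/6 = 36/6 = 6
te_F = (9 + 4·11 + 13)/6 = 66/6 = 11
te_G = (4 + 4·8 + 12)/6 = 48/6 = 8
te_H = (5 + 4·8 + 11)/6 = 48/6 = 8
te_I = (2 + 4·5 + 8)/6 = 30/6 = 5

Forward pass:
ES_A = 0; EF_A = 3
ES_B = 0; EF_B = 4
ES_C = 0; EF_C = 8
ES_D = 8; EF_D = 8+5 = 13
ES_E = 8; EF_E = 8+6 = 14
ES_F = 3; EF_F = 3+11 = 14
ES_G = max(EF_B=4, EF_C=8) = 8; EF_G = 8+8 = 16
ES_H = max(EF_B=4, EF_E=14) = 14; EF_H = 14+8 = 22
ES_I = max(EF_D=13, EF_F=14, EF_G=16, EF_H=22) = 22; EF_I = 22+5 = 27
Expected project duration μ = 27 days. Critical path: C → E → H → I.

Backward pass:
LF_I = 27; LS_I = 27−5 = 22
LF_H = LS_I = 22; LS_H = 22−8 = 14
LF_G = LS_I = 22; LS_G = 22−8 = 14
LF_F = LS_I = 22; LS_F = 22−11 = 11
LF_E = LS_H = 14; LS_E = 14−6 = 8
LF_D = LS_I = 22; LS_D = 22−5 = 17
LF_C = min(LS_D=17, LS_E=8, LS_G=14) = 8; LS_C = 8−8 = 0
LF_B = min(LS_G=14, LS_H=14) = 14; LS_B = 14−4 = 10
LF_A = LS_F = 11; LS_A = 11−3 = 8
Slack_D = LS_D − ES_D = 17 − 8 = 9

9 days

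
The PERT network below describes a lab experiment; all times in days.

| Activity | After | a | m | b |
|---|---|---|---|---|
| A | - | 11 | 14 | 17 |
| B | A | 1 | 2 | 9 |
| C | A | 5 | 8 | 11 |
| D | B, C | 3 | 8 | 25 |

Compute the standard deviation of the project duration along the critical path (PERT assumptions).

3.93 days

te_A = (11 + 4·14 + 17)/6 = 84/6 = 14; σ²_A = ((17−11)/6)² = 1.000
te_B = (1 + 4·2 + 9)/6 = 18/6 = 3; σ²_B = ((9−1)/6)² = 1.778
te_C = (5 + 4·8 + 11)/6 = 48/6 = 8; σ²_C = ((11−5)/6)² = 1.000
te_D = (3 + 4·8 + 25)/6 = 60/6 = 10; σ²_D = ((25−3)/6)² = 13.444

Forward pass:
ES_A = 0; EF_A = 14
ES_B = 14; EF_B = 14+3 = 17
ES_C = 14; EF_C = 14+8 = 22
ES_D = max(EF_B=17, EF_C=22) = 22; EF_D = 22+10 = 32
Expected project duration μ = 32 days. Critical path: A → C → D.

Variance along critical path = 1.000 + 1.000 + 13.444 = 15.444
σ = √15.444 = 3.930 days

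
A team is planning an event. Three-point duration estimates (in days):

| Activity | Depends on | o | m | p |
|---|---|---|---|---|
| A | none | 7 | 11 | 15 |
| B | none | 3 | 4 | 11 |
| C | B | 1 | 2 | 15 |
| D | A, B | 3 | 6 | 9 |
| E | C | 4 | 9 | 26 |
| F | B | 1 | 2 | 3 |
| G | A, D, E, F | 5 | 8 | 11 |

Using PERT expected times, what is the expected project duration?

te_A = (7 + 4·11 + 15)/6 = 66/6 = 11
te_B = (3 + 4·4 + 11)/6 = 30/6 = 5
te_C = (1 + 4·2 + 15)/6 = 24/6 = 4
te_D = (3 + 4·6 + 9)/6 = 36/6 = 6
te_E = (4 + 4·9 + 26)/6 = 66/6 = 11
te_F = (1 + 4·2 + 3)/6 = 12/6 = 2
te_G = (5 + 4·8 + 11)/6 = 48/6 = 8

Forward pass:
ES_A = 0; EF_A = 11
ES_B = 0; EF_B = 5
ES_C = 5; EF_C = 5+4 = 9
ES_D = max(EF_A=11, EF_B=5) = 11; EF_D = 11+6 = 17
ES_E = 9; EF_E = 9+11 = 20
ES_F = 5; EF_F = 5+2 = 7
ES_G = max(EF_A=11, EF_D=17, EF_E=20, EF_F=7) = 20; EF_G = 20+8 = 28
Expected project duration μ = 28 days. Critical path: B → C → E → G.

28 days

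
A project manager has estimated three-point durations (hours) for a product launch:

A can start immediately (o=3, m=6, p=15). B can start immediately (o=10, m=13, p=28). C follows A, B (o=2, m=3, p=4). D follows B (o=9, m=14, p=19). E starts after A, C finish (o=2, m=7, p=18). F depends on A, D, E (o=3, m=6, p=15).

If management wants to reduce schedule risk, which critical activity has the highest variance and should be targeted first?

B

te_A = (3 + 4·6 + 15)/6 = 42/6 = 7; σ²_A = ((15−3)/6)² = 4.000
te_B = (10 + 4·13 + 28)/6 = 90/6 = 15; σ²_B = ((28−10)/6)² = 9.000
te_C = (2 + 4·3 + 4)/6 = 18/6 = 3; σ²_C = ((4−2)/6)² = 0.111
te_D = (9 + 4·14 + 19)/6 = 84/6 = 14; σ²_D = ((19−9)/6)² = 2.778
te_E = (2 + 4·7 + 18)/6 = 48/6 = 8; σ²_E = ((18−2)/6)² = 7.111
te_F = (3 + 4·6 + 15)/6 = 42/6 = 7; σ²_F = ((15−3)/6)² = 4.000

Forward pass:
ES_A = 0; EF_A = 7
ES_B = 0; EF_B = 15
ES_C = max(EF_A=7, EF_B=15) = 15; EF_C = 15+3 = 18
ES_D = 15; EF_D = 15+14 = 29
ES_E = max(EF_A=7, EF_C=18) = 18; EF_E = 18+8 = 26
ES_F = max(EF_A=7, EF_D=29, EF_E=26) = 29; EF_F = 29+7 = 36
Expected project duration μ = 36 hours. Critical path: B → D → F.

Variances on critical path: σ²_B=9.000, σ²_D=2.778, σ²_F=4.000.
Largest is σ²_B = 9.000.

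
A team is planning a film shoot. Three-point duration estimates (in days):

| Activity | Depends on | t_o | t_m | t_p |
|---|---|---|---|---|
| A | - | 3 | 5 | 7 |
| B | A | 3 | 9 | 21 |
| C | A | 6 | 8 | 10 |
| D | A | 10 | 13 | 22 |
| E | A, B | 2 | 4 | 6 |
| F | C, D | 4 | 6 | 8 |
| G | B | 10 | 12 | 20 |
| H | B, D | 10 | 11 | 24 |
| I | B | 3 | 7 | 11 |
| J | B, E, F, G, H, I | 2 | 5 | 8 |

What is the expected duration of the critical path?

te_A = (3 + 4·5 + 7)/6 = 30/6 = 5
te_B = (3 + 4·9 + 21)/6 = 60/6 = 10
te_C = (6 + 4·8 + 10)/6 = 48/6 = 8
te_D = (10 + 4·13 + 22)/6 = 84/6 = 14
te_E = (2 + 4·4 + 6)/6 = 24/6 = 4
te_F = (4 + 4·6 + 8)/6 = 36/6 = 6
te_G = (10 + 4·12 + 20)/6 = 78/6 = 13
te_H = (10 + 4·11 + 24)/6 = 78/6 = 13
te_I = (3 + 4·7 + 11)/6 = 42/6 = 7
te_J = (2 + 4·5 + 8)/6 = 30/6 = 5

Forward pass:
ES_A = 0; EF_A = 5
ES_B = 5; EF_B = 5+10 = 15
ES_C = 5; EF_C = 5+8 = 13
ES_D = 5; EF_D = 5+14 = 19
ES_E = max(EF_A=5, EF_B=15) = 15; EF_E = 15+4 = 19
ES_F = max(EF_C=13, EF_D=19) = 19; EF_F = 19+6 = 25
ES_G = 15; EF_G = 15+13 = 28
ES_H = max(EF_B=15, EF_D=19) = 19; EF_H = 19+13 = 32
ES_I = 15; EF_I = 15+7 = 22
ES_J = max(EF_B=15, EF_E=19, EF_F=25, EF_G=28, EF_H=32, EF_I=22) = 32; EF_J = 32+5 = 37
Expected project duration μ = 37 days. Critical path: A → D → H → J.

37 days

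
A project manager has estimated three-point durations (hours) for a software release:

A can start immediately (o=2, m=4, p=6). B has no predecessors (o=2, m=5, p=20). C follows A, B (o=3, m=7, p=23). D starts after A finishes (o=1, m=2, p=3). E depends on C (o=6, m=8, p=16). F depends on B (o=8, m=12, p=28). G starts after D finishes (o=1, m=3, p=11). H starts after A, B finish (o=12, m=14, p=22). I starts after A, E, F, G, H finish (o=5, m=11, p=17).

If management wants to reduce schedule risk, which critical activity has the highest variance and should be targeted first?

te_A = (2 + 4·4 + 6)/6 = 24/6 = 4; σ²_A = ((6−2)/6)² = 0.444
te_B = (2 + 4·5 + 20)/6 = 42/6 = 7; σ²_B = ((20−2)/6)² = 9.000
te_C = (3 + 4·7 + 23)/6 = 54/6 = 9; σ²_C = ((23−3)/6)² = 11.111
te_D = (1 + 4·2 + 3)/6 = 12/6 = 2; σ²_D = ((3−1)/6)² = 0.111
te_E = (6 + 4·8 + 16)/6 = 54/6 = 9; σ²_E = ((16−6)/6)² = 2.778
te_F = (8 + 4·12 + 28)/6 = 84/6 = 14; σ²_F = ((28−8)/6)² = 11.111
te_G = (1 + 4·3 + 11)/6 = 24/6 = 4; σ²_G = ((11−1)/6)² = 2.778
te_H = (12 + 4·14 + 22)/6 = 90/6 = 15; σ²_H = ((22−12)/6)² = 2.778
te_I = (5 + 4·11 + 17)/6 = 66/6 = 11; σ²_I = ((17−5)/6)² = 4.000

Forward pass:
ES_A = 0; EF_A = 4
ES_B = 0; EF_B = 7
ES_C = max(EF_A=4, EF_B=7) = 7; EF_C = 7+9 = 16
ES_D = 4; EF_D = 4+2 = 6
ES_E = 16; EF_E = 16+9 = 25
ES_F = 7; EF_F = 7+14 = 21
ES_G = 6; EF_G = 6+4 = 10
ES_H = max(EF_A=4, EF_B=7) = 7; EF_H = 7+15 = 22
ES_I = max(EF_A=4, EF_E=25, EF_F=21, EF_G=10, EF_H=22) = 25; EF_I = 25+11 = 36
Expected project duration μ = 36 hours. Critical path: B → C → E → I.

Variances on critical path: σ²_B=9.000, σ²_C=11.111, σ²_E=2.778, σ²_I=4.000.
Largest is σ²_C = 11.111.

C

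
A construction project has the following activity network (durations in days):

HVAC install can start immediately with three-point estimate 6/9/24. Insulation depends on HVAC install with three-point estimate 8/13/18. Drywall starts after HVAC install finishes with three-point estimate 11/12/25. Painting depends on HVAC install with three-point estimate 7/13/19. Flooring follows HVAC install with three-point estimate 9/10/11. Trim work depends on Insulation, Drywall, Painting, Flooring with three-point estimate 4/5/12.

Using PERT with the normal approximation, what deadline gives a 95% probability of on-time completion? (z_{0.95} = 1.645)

37.6 days

te_HVAC install = (6 + 4·9 + 24)/6 = 66/6 = 11; σ²_HVAC install = ((24−6)/6)² = 9.000
te_Insulation = (8 + 4·13 + 18)/6 = 78/6 = 13; σ²_Insulation = ((18−8)/6)² = 2.778
te_Drywall = (11 + 4·12 + 25)/6 = 84/6 = 14; σ²_Drywall = ((25−11)/6)² = 5.444
te_Painting = (7 + 4·13 + 19)/6 = 78/6 = 13; σ²_Painting = ((19−7)/6)² = 4.000
te_Flooring = (9 + 4·10 + 11)/6 = 60/6 = 10; σ²_Flooring = ((11−9)/6)² = 0.111
te_Trim work = (4 + 4·5 + 12)/6 = 36/6 = 6; σ²_Trim work = ((12−4)/6)² = 1.778

Forward pass:
ES_HVAC install = 0; EF_HVAC install = 11
ES_Insulation = 11; EF_Insulation = 11+13 = 24
ES_Drywall = 11; EF_Drywall = 11+14 = 25
ES_Painting = 11; EF_Painting = 11+13 = 24
ES_Flooring = 11; EF_Flooring = 11+10 = 21
ES_Trim work = max(EF_Insulation=24, EF_Drywall=25, EF_Painting=24, EF_Flooring=21) = 25; EF_Trim work = 25+6 = 31
Expected project duration μ = 31 days. Critical path: HVAC install → Drywall → Trim work.

Variance along critical path = 9.000 + 5.444 + 1.778 = 16.222; σ = 4.028 days.
D = μ + z·σ = 31 + 1.645·4.028 = 37.6 days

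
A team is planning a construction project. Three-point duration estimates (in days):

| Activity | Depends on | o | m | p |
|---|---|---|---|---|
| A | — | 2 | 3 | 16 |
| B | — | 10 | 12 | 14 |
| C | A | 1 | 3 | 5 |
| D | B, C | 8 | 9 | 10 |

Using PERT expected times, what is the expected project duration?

21 days

te_A = (2 + 4·3 + 16)/6 = 30/6 = 5
te_B = (10 + 4·12 + 14)/6 = 72/6 = 12
te_C = (1 + 4·3 + 5)/6 = 18/6 = 3
te_D = (8 + 4·9 + 10)/6 = 54/6 = 9

Forward pass:
ES_A = 0; EF_A = 5
ES_B = 0; EF_B = 12
ES_C = 5; EF_C = 5+3 = 8
ES_D = max(EF_B=12, EF_C=8) = 12; EF_D = 12+9 = 21
Expected project duration μ = 21 days. Critical path: B → D.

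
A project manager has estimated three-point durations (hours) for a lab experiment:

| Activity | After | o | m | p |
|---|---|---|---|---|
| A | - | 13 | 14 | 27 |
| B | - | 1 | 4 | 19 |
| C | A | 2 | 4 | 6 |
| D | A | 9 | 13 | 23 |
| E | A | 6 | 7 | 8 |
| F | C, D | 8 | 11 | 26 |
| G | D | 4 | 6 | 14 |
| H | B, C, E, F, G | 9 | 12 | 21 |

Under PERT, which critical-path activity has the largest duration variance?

te_A = (13 + 4·14 + 27)/6 = 96/6 = 16; σ²_A = ((27−13)/6)² = 5.444
te_B = (1 + 4·4 + 19)/6 = 36/6 = 6; σ²_B = ((19−1)/6)² = 9.000
te_C = (2 + 4·4 + 6)/6 = 24/6 = 4; σ²_C = ((6−2)/6)² = 0.444
te_D = (9 + 4·13 + 23)/6 = 84/6 = 14; σ²_D = ((23−9)/6)² = 5.444
te_E = (6 + 4·7 + 8)/6 = 42/6 = 7; σ²_E = ((8−6)/6)² = 0.111
te_F = (8 + 4·11 + 26)/6 = 78/6 = 13; σ²_F = ((26−8)/6)² = 9.000
te_G = (4 + 4·6 + 14)/6 = 42/6 = 7; σ²_G = ((14−4)/6)² = 2.778
te_H = (9 + 4·12 + 21)/6 = 78/6 = 13; σ²_H = ((21−9)/6)² = 4.000

Forward pass:
ES_A = 0; EF_A = 16
ES_B = 0; EF_B = 6
ES_C = 16; EF_C = 16+4 = 20
ES_D = 16; EF_D = 16+14 = 30
ES_E = 16; EF_E = 16+7 = 23
ES_F = max(EF_C=20, EF_D=30) = 30; EF_F = 30+13 = 43
ES_G = 30; EF_G = 30+7 = 37
ES_H = max(EF_B=6, EF_C=20, EF_E=23, EF_F=43, EF_G=37) = 43; EF_H = 43+13 = 56
Expected project duration μ = 56 hours. Critical path: A → D → F → H.

Variances on critical path: σ²_A=5.444, σ²_D=5.444, σ²_F=9.000, σ²_H=4.000.
Largest is σ²_F = 9.000.

F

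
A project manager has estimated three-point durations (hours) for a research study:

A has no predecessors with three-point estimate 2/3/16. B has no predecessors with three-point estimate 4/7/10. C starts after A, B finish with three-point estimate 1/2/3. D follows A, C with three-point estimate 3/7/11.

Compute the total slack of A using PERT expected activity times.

2 hours

te_A = (2 + 4·3 + 16)/6 = 30/6 = 5
te_B = (4 + 4·7 + 10)/6 = 42/6 = 7
te_C = (1 + 4·2 + 3)/6 = 12/6 = 2
te_D = (3 + 4·7 + 11)/6 = 42/6 = 7

Forward pass:
ES_A = 0; EF_A = 5
ES_B = 0; EF_B = 7
ES_C = max(EF_A=5, EF_B=7) = 7; EF_C = 7+2 = 9
ES_D = max(EF_A=5, EF_C=9) = 9; EF_D = 9+7 = 16
Expected project duration μ = 16 hours. Critical path: B → C → D.

Backward pass:
LF_D = 16; LS_D = 16−7 = 9
LF_C = LS_D = 9; LS_C = 9−2 = 7
LF_B = LS_C = 7; LS_B = 7−7 = 0
LF_A = min(LS_C=7, LS_D=9) = 7; LS_A = 7−5 = 2
Slack_A = LS_A − ES_A = 2 − 0 = 2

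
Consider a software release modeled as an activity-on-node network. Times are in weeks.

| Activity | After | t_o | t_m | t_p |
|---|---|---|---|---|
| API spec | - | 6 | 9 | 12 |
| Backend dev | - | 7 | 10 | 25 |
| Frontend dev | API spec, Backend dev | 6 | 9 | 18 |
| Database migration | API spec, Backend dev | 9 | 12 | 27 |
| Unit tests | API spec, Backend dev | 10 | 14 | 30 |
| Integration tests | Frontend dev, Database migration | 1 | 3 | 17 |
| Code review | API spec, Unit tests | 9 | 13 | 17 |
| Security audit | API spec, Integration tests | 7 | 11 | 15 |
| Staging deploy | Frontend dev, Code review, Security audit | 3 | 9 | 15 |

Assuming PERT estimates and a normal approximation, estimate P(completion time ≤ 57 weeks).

te_API spec = (6 + 4·9 + 12)/6 = 54/6 = 9; σ²_API spec = ((12−6)/6)² = 1.000
te_Backend dev = (7 + 4·10 + 25)/6 = 72/6 = 12; σ²_Backend dev = ((25−7)/6)² = 9.000
te_Frontend dev = (6 + 4·9 + 18)/6 = 60/6 = 10; σ²_Frontend dev = ((18−6)/6)² = 4.000
te_Database migration = (9 + 4·12 + 27)/6 = 84/6 = 14; σ²_Database migration = ((27−9)/6)² = 9.000
te_Unit tests = (10 + 4·14 + 30)/6 = 96/6 = 16; σ²_Unit tests = ((30−10)/6)² = 11.111
te_Integration tests = (1 + 4·3 + 17)/6 = 30/6 = 5; σ²_Integration tests = ((17−1)/6)² = 7.111
te_Code review = (9 + 4·13 + 17)/6 = 78/6 = 13; σ²_Code review = ((17−9)/6)² = 1.778
te_Security audit = (7 + 4·11 + 15)/6 = 66/6 = 11; σ²_Security audit = ((15−7)/6)² = 1.778
te_Staging deploy = (3 + 4·9 + 15)/6 = 54/6 = 9; σ²_Staging deploy = ((15−3)/6)² = 4.000

Forward pass:
ES_API spec = 0; EF_API spec = 9
ES_Backend dev = 0; EF_Backend dev = 12
ES_Frontend dev = max(EF_API spec=9, EF_Backend dev=12) = 12; EF_Frontend dev = 12+10 = 22
ES_Database migration = max(EF_API spec=9, EF_Backend dev=12) = 12; EF_Database migration = 12+14 = 26
ES_Unit tests = max(EF_API spec=9, EF_Backend dev=12) = 12; EF_Unit tests = 12+16 = 28
ES_Integration tests = max(EF_Frontend dev=22, EF_Database migration=26) = 26; EF_Integration tests = 26+5 = 31
ES_Code review = max(EF_API spec=9, EF_Unit tests=28) = 28; EF_Code review = 28+13 = 41
ES_Security audit = max(EF_API spec=9, EF_Integration tests=31) = 31; EF_Security audit = 31+11 = 42
ES_Staging deploy = max(EF_Frontend dev=22, EF_Code review=41, EF_Security audit=42) = 42; EF_Staging deploy = 42+9 = 51
Expected project duration μ = 51 weeks. Critical path: Backend dev → Database migration → Integration tests → Security audit → Staging deploy.

Variance along critical path = 9.000 + 9.000 + 7.111 + 1.778 + 4.000 = 30.889; σ = √30.889 = 5.558 weeks.
Z = (57 − 51) / 5.558 = 1.080
P(T ≤ 57) = Φ(1.080) ≈ 0.860

0.860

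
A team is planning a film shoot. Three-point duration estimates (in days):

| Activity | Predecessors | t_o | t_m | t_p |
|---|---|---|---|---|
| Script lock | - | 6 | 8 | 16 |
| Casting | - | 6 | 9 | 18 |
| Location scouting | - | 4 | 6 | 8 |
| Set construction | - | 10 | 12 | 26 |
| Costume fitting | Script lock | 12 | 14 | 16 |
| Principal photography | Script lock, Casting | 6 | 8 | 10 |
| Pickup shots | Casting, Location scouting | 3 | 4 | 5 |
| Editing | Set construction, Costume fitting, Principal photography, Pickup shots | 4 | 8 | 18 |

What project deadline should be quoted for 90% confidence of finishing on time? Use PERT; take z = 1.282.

te_Script lock = (6 + 4·8 + 16)/6 = 54/6 = 9; σ²_Script lock = ((16−6)/6)² = 2.778
te_Casting = (6 + 4·9 + 18)/6 = 60/6 = 10; σ²_Casting = ((18−6)/6)² = 4.000
te_Location scouting = (4 + 4·6 + 8)/6 = 36/6 = 6; σ²_Location scouting = ((8−4)/6)² = 0.444
te_Set construction = (10 + 4·12 + 26)/6 = 84/6 = 14; σ²_Set construction = ((26−10)/6)² = 7.111
te_Costume fitting = (12 + 4·14 + 16)/6 = 84/6 = 14; σ²_Costume fitting = ((16−12)/6)² = 0.444
te_Principal photography = (6 + 4·8 + 10)/6 = 48/6 = 8; σ²_Principal photography = ((10−6)/6)² = 0.444
te_Pickup shots = (3 + 4·4 + 5)/6 = 24/6 = 4; σ²_Pickup shots = ((5−3)/6)² = 0.111
te_Editing = (4 + 4·8 + 18)/6 = 54/6 = 9; σ²_Editing = ((18−4)/6)² = 5.444

Forward pass:
ES_Script lock = 0; EF_Script lock = 9
ES_Casting = 0; EF_Casting = 10
ES_Location scouting = 0; EF_Location scouting = 6
ES_Set construction = 0; EF_Set construction = 14
ES_Costume fitting = 9; EF_Costume fitting = 9+14 = 23
ES_Principal photography = max(EF_Script lock=9, EF_Casting=10) = 10; EF_Principal photography = 10+8 = 18
ES_Pickup shots = max(EF_Casting=10, EF_Location scouting=6) = 10; EF_Pickup shots = 10+4 = 14
ES_Editing = max(EF_Set construction=14, EF_Costume fitting=23, EF_Principal photography=18, EF_Pickup shots=14) = 23; EF_Editing = 23+9 = 32
Expected project duration μ = 32 days. Critical path: Script lock → Costume fitting → Editing.

Variance along critical path = 2.778 + 0.444 + 5.444 = 8.667; σ = 2.944 days.
D = μ + z·σ = 32 + 1.282·2.944 = 35.8 days

35.8 days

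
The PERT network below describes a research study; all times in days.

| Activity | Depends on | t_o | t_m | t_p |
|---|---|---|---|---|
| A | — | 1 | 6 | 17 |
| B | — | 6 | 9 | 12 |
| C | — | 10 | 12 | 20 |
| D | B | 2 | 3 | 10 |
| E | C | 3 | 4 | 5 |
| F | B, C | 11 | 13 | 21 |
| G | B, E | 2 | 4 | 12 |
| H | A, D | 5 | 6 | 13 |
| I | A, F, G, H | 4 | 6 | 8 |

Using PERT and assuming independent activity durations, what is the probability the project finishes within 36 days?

te_A = (1 + 4·6 + 17)/6 = 42/6 = 7; σ²_A = ((17−1)/6)² = 7.111
te_B = (6 + 4·9 + 12)/6 = 54/6 = 9; σ²_B = ((12−6)/6)² = 1.000
te_C = (10 + 4·12 + 20)/6 = 78/6 = 13; σ²_C = ((20−10)/6)² = 2.778
te_D = (2 + 4·3 + 10)/6 = 24/6 = 4; σ²_D = ((10−2)/6)² = 1.778
te_E = (3 + 4·4 + 5)/6 = 24/6 = 4; σ²_E = ((5−3)/6)² = 0.111
te_F = (11 + 4·13 + 21)/6 = 84/6 = 14; σ²_F = ((21−11)/6)² = 2.778
te_G = (2 + 4·4 + 12)/6 = 30/6 = 5; σ²_G = ((12−2)/6)² = 2.778
te_H = (5 + 4·6 + 13)/6 = 42/6 = 7; σ²_H = ((13−5)/6)² = 1.778
te_I = (4 + 4·6 + 8)/6 = 36/6 = 6; σ²_I = ((8−4)/6)² = 0.444

Forward pass:
ES_A = 0; EF_A = 7
ES_B = 0; EF_B = 9
ES_C = 0; EF_C = 13
ES_D = 9; EF_D = 9+4 = 13
ES_E = 13; EF_E = 13+4 = 17
ES_F = max(EF_B=9, EF_C=13) = 13; EF_F = 13+14 = 27
ES_G = max(EF_B=9, EF_E=17) = 17; EF_G = 17+5 = 22
ES_H = max(EF_A=7, EF_D=13) = 13; EF_H = 13+7 = 20
ES_I = max(EF_A=7, EF_F=27, EF_G=22, EF_H=20) = 27; EF_I = 27+6 = 33
Expected project duration μ = 33 days. Critical path: C → F → I.

Variance along critical path = 2.778 + 2.778 + 0.444 = 6.000; σ = √6.000 = 2.449 days.
Z = (36 − 33) / 2.449 = 1.225
P(T ≤ 36) = Φ(1.225) ≈ 0.890

0.890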